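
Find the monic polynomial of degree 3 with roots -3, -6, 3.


A monic polynomial with roots -3, -6, 3 is:
p(x) = (x + 3)(x + 6)(x - 3)
After multiplying by (x + 3): x + 3
After multiplying by (x + 6): x^2 + 9x + 18
After multiplying by (x - 3): x^3 + 6x^2 - 9x - 54

x^3 + 6x^2 - 9x - 54


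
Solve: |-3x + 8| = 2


An absolute value equation |expr| = 2 gives two cases:
Case 1: -3x + 8 = 2
  -3x = -6, so x = 2
Case 2: -3x + 8 = -2
  -3x = -10, so x = 10/3

x = 2, x = 10/3


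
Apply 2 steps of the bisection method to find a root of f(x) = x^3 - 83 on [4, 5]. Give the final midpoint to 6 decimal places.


f(x) = x^3 - 83
f(4) = -19 < 0
f(5) = 42 > 0

Step 1: midpoint = (4.000000 + 5.000000)/2 = 4.500000
  f(4.500000) = 8.125000
  f(mid) > 0, so root is in [4.000000, 4.500000]

Step 2: midpoint = (4.000000 + 4.500000)/2 = 4.250000
  f(4.250000) = -6.234375
  f(mid) < 0, so root is in [4.250000, 4.500000]

midpoint = 4.250000


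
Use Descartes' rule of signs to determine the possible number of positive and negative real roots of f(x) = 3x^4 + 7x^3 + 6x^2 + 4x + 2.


Descartes' rule of signs:

For positive roots, count sign changes in f(x) = 3x^4 + 7x^3 + 6x^2 + 4x + 2:
Signs of coefficients: +, +, +, +, +
Number of sign changes: 0
Possible positive real roots: 0

For negative roots, examine f(-x) = 3x^4 - 7x^3 + 6x^2 - 4x + 2:
Signs of coefficients: +, -, +, -, +
Number of sign changes: 4
Possible negative real roots: 4, 2, 0

Positive roots: 0; Negative roots: 4 or 2 or 0


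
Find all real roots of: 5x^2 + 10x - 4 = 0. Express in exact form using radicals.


Using the quadratic formula: x = (-b ± sqrt(b^2 - 4ac)) / (2a)
Here a = 5, b = 10, c = -4
Discriminant = b^2 - 4ac = 10^2 - 4(5)(-4) = 100 + 80 = 180
Since discriminant = 180 > 0, there are two real roots.
x = (-10 ± 6*sqrt(5)) / 10
Simplifying: x = (-5 ± 3*sqrt(5)) / 5
Numerically: x ≈ 0.3416 or x ≈ -2.3416

x = (-5 + 3*sqrt(5)) / 5 or x = (-5 - 3*sqrt(5)) / 5


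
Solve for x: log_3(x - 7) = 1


Convert to exponential form: x - 7 = 3^1 = 3
x = 3 + 7 = 10
Check: log_3(10 - 7) = log_3(3) = log_3(3) = 1 ✓

x = 10


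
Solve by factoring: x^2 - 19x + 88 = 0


We need two numbers that multiply to 88 and add to -19.
Those numbers are -11 and -8 (since (-11) * (-8) = 88 and (-11) + (-8) = -19).
So x^2 - 19x + 88 = (x - 11)(x - 8) = 0
Setting each factor to zero: x = 11 or x = 8

x = 8, x = 11


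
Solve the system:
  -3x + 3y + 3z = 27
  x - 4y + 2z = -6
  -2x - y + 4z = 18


Using Cramer's rule. Expand each determinant along the first row.
D  = (-3)*[(-4)*4 - 2*(-1)] - 3*[1*4 - 2*(-2)] + 3*[1*(-1) - (-4)*(-2)]
  = (-3)*(-14) - 3*(8) + 3*(-9) = -9
Dx = 27*[(-4)*4 - 2*(-1)] - 3*[(-6)*4 - 2*18] + 3*[(-6)*(-1) - (-4)*18]
  = 27*(-14) - 3*(-60) + 3*(78) = 36
Dy = (-3)*[(-6)*4 - 2*18] - 27*[1*4 - 2*(-2)] + 3*[1*18 - (-6)*(-2)]
  = (-3)*(-60) - 27*(8) + 3*(6) = -18
Dz = (-3)*[(-4)*18 - (-6)*(-1)] - 3*[1*18 - (-6)*(-2)] + 27*[1*(-1) - (-4)*(-2)]
  = (-3)*(-78) - 3*(6) + 27*(-9) = -27
x = Dx/D = 36/-9 = -4, y = Dy/D = -18/-9 = 2, z = Dz/D = -27/-9 = 3
Check eq1: (-3)(-4) + (3)(2) + (3)(3) = 27 = 27 ✓
Check eq2: (1)(-4) + (-4)(2) + (2)(3) = -6 = -6 ✓
Check eq3: (-2)(-4) + (-1)(2) + (4)(3) = 18 = 18 ✓

x = -4, y = 2, z = 3


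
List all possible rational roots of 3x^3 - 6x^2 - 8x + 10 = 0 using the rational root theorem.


Rational root theorem: possible roots are ±p/q where:
  p divides the constant term (10): p ∈ {1, 2, 5, 10}
  q divides the leading coefficient (3): q ∈ {1, 3}

All possible rational roots: -10, -5, -10/3, -2, -5/3, -1, -2/3, -1/3, 1/3, 2/3, 1, 5/3, 2, 10/3, 5, 10

-10, -5, -10/3, -2, -5/3, -1, -2/3, -1/3, 1/3, 2/3, 1, 5/3, 2, 10/3, 5, 10


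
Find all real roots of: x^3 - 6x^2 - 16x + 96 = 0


Let p(x) = x^3 - 6x^2 - 16x + 96. By the rational root theorem (leading coefficient 1), any rational root is an integer divisor of 96: try ±1, ±2, ... in turn.
Test x = 1: value = 75 ≠ 0.
Test x = -1: value = 105 ≠ 0.
Test x = 2: value = 48 ≠ 0.
Test x = -2: value = 96 ≠ 0.
Test x = 3: value = 21 ≠ 0.
Test x = -3: value = 63 ≠ 0.
Test x = 4: value = 0 ✓, so (x - 4) is a factor.
Synthetic division by (x - 4): bring down 1; 1(4) - 6 = -2; (-2)(4) - 16 = -24; (-24)(4) + 96 = 0 → quotient x^2 - 2x - 24, remainder 0.
Solve the quadratic x^2 - 2x - 24 = 0: discriminant = (-2)^2 - 4(1)(-24) = 4 + 96 = 100.
sqrt(100) = 10, so x = (2 ± 10)/2: x = 6 or x = -4.

x = -4, x = 4, x = 6


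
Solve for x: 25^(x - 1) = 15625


Express both sides with the same base.
15625 = 25^3
Since the bases match, equate exponents: x - 1 = 3
So x = 3 - (-1) = 4

x = 4


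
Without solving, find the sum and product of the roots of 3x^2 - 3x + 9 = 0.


By Vieta's formulas for ax^2 + bx + c = 0:
  Sum of roots = -b/a
  Product of roots = c/a

Here a = 3, b = -3, c = 9
Sum = -(-3)/3 = 1
Product = 9/3 = 3

Sum = 1, Product = 3


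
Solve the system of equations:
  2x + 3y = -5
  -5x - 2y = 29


Using Cramer's rule:
Determinant D = (2)(-2) - (-5)(3) = -4 + 15 = 11
Dx = (-5)(-2) - (29)(3) = 10 - 87 = -77
Dy = (2)(29) - (-5)(-5) = 58 - 25 = 33
x = Dx/D = -77/11 = -7
y = Dy/D = 33/11 = 3

x = -7, y = 3


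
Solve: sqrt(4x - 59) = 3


Square both sides: 4x - 59 = 3^2 = 9
4x = 9 + 59 = 68
x = 17
Check: sqrt(4*17 - 59) = sqrt(9) = 3 ✓

x = 17


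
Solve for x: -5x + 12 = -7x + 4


Starting with: -5x + 12 = -7x + 4
Move all x terms to left: (-5 + 7)x = 4 - 12
Simplify: 2x = -8
Divide both sides by 2: x = -4

x = -4


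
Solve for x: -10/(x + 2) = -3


Multiply both sides by (x + 2): -10 = -3(x + 2)
Distribute: -10 = -3x - 6
-3x = -10 + 6 = -4
x = 4/3

x = 4/3


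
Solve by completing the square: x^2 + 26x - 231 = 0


Start: x^2 + 26x - 231 = 0
Move constant: x^2 + 26x = 231
Half of 26 is 13, squared is 169
Add 169 to both sides: x^2 + 26x + 169 = 400
(x + 13)^2 = 400
x + 13 = ±20
x = -13 + 20 = 7 or x = -13 - 20 = -33

x = -33, x = 7


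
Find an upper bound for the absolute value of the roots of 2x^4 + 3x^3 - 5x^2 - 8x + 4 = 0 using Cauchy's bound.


Cauchy's bound: all roots r satisfy |r| <= 1 + max(|a_i/a_n|) for i = 0,...,n-1
where a_n is the leading coefficient.

Coefficients: [2, 3, -5, -8, 4]
Leading coefficient a_n = 2
Ratios |a_i/a_n|: 3/2, 5/2, 4, 2
Maximum ratio: 4
Cauchy's bound: |r| <= 1 + 4 = 5

Upper bound = 5


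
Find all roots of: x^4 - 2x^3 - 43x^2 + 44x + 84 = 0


Let p(x) = x^4 - 2x^3 - 43x^2 + 44x + 84. By the rational root theorem (leading coefficient 1), any rational root is an integer divisor of 84: try ±1, ±2, ... in turn.
Test x = 1: value = 84 ≠ 0.
Test x = -1: value = 0 ✓, so (x + 1) is a factor.
Synthetic division by (x + 1): bring down 1; 1(-1) - 2 = -3; (-3)(-1) - 43 = -40; (-40)(-1) + 44 = 84; 84(-1) + 84 = 0 → quotient x^3 - 3x^2 - 40x + 84, remainder 0.
Continue with the quotient x^3 - 3x^2 - 40x + 84 (candidates must divide 84; re-test x = -1 first in case it repeats).
Test x = -1: value = 120 ≠ 0.
Test x = 2: value = 0 ✓, so (x - 2) is a factor.
Synthetic division by (x - 2): bring down 1; 1(2) - 3 = -1; (-1)(2) - 40 = -42; (-42)(2) + 84 = 0 → quotient x^2 - x - 42, remainder 0.
Solve the quadratic x^2 - x - 42 = 0: discriminant = (-1)^2 - 4(1)(-42) = 1 + 168 = 169.
sqrt(169) = 13, so x = (1 ± 13)/2: x = 7 or x = -6.
Collecting all roots found:

x = -6, x = -1, x = 2, x = 7


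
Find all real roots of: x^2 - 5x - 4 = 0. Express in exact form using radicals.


Using the quadratic formula: x = (-b ± sqrt(b^2 - 4ac)) / (2a)
Here a = 1, b = -5, c = -4
Discriminant = b^2 - 4ac = (-5)^2 - 4(1)(-4) = 25 + 16 = 41
Since discriminant = 41 > 0, there are two real roots.
x = (5 ± sqrt(41)) / 2
Numerically: x ≈ 5.7016 or x ≈ -0.7016

x = (5 + sqrt(41)) / 2 or x = (5 - sqrt(41)) / 2


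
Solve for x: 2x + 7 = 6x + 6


Starting with: 2x + 7 = 6x + 6
Move all x terms to left: (2 - 6)x = 6 - 7
Simplify: -4x = -1
Divide both sides by -4: x = 1/4

x = 1/4


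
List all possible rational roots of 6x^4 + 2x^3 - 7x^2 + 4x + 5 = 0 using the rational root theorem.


Rational root theorem: possible roots are ±p/q where:
  p divides the constant term (5): p ∈ {1, 5}
  q divides the leading coefficient (6): q ∈ {1, 2, 3, 6}

All possible rational roots: -5, -5/2, -5/3, -1, -5/6, -1/2, -1/3, -1/6, 1/6, 1/3, 1/2, 5/6, 1, 5/3, 5/2, 5

-5, -5/2, -5/3, -1, -5/6, -1/2, -1/3, -1/6, 1/6, 1/3, 1/2, 5/6, 1, 5/3, 5/2, 5


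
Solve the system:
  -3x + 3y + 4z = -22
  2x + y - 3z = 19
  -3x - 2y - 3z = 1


Using Cramer's rule. Expand each determinant along the first row.
D  = (-3)*[1*(-3) - (-3)*(-2)] - 3*[2*(-3) - (-3)*(-3)] + 4*[2*(-2) - 1*(-3)]
  = (-3)*(-9) - 3*(-15) + 4*(-1) = 68
Dx = (-22)*[1*(-3) - (-3)*(-2)] - 3*[19*(-3) - (-3)*1] + 4*[19*(-2) - 1*1]
  = (-22)*(-9) - 3*(-54) + 4*(-39) = 204
Dy = (-3)*[19*(-3) - (-3)*1] - (-22)*[2*(-3) - (-3)*(-3)] + 4*[2*1 - 19*(-3)]
  = (-3)*(-54) - (-22)*(-15) + 4*(59) = 68
Dz = (-3)*[1*1 - 19*(-2)] - 3*[2*1 - 19*(-3)] + (-22)*[2*(-2) - 1*(-3)]
  = (-3)*(39) - 3*(59) + (-22)*(-1) = -272
x = Dx/D = 204/68 = 3, y = Dy/D = 68/68 = 1, z = Dz/D = -272/68 = -4
Check eq1: (-3)(3) + (3)(1) + (4)(-4) = -22 = -22 ✓
Check eq2: (2)(3) + (1)(1) + (-3)(-4) = 19 = 19 ✓
Check eq3: (-3)(3) + (-2)(1) + (-3)(-4) = 1 = 1 ✓

x = 3, y = 1, z = -4


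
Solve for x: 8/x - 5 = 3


Subtract -5 from both sides: 8/x = 8
Multiply both sides by x: 8 = 8 * x
Divide by 8: x = 1

x = 1


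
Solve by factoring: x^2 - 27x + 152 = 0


We need two numbers that multiply to 152 and add to -27.
Those numbers are -19 and -8 (since (-19) * (-8) = 152 and (-19) + (-8) = -27).
So x^2 - 27x + 152 = (x - 19)(x - 8) = 0
Setting each factor to zero: x = 19 or x = 8

x = 8, x = 19


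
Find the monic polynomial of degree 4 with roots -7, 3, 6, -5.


A monic polynomial with roots -7, 3, 6, -5 is:
p(x) = (x + 7)(x - 3)(x - 6)(x + 5)
After multiplying by (x + 7): x + 7
After multiplying by (x - 3): x^2 + 4x - 21
After multiplying by (x - 6): x^3 - 2x^2 - 45x + 126
After multiplying by (x + 5): x^4 + 3x^3 - 55x^2 - 99x + 630

x^4 + 3x^3 - 55x^2 - 99x + 630


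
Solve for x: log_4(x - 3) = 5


Convert to exponential form: x - 3 = 4^5 = 1024
x = 1024 + 3 = 1027
Check: log_4(1027 - 3) = log_4(1024) = log_4(1024) = 5 ✓

x = 1027


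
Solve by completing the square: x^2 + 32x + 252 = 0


Start: x^2 + 32x + 252 = 0
Move constant: x^2 + 32x = -252
Half of 32 is 16, squared is 256
Add 256 to both sides: x^2 + 32x + 256 = 4
(x + 16)^2 = 4
x + 16 = ±2
x = -16 + 2 = -14 or x = -16 - 2 = -18

x = -18, x = -14


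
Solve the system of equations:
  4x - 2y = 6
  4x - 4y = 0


Using Cramer's rule:
Determinant D = (4)(-4) - (4)(-2) = -16 + 8 = -8
Dx = (6)(-4) - (0)(-2) = -24 - 0 = -24
Dy = (4)(0) - (4)(6) = 0 - 24 = -24
x = Dx/D = -24/-8 = 3
y = Dy/D = -24/-8 = 3

x = 3, y = 3


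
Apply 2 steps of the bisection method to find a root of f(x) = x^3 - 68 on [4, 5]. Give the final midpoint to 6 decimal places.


f(x) = x^3 - 68
f(4) = -4 < 0
f(5) = 57 > 0

Step 1: midpoint = (4.000000 + 5.000000)/2 = 4.500000
  f(4.500000) = 23.125000
  f(mid) > 0, so root is in [4.000000, 4.500000]

Step 2: midpoint = (4.000000 + 4.500000)/2 = 4.250000
  f(4.250000) = 8.765625
  f(mid) > 0, so root is in [4.000000, 4.250000]

midpoint = 4.250000


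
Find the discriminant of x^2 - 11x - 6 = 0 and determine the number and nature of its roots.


For ax^2 + bx + c = 0, discriminant D = b^2 - 4ac
Here a = 1, b = -11, c = -6
D = (-11)^2 - 4(1)(-6) = 121 + 24 = 145

D = 145 > 0 but not a perfect square
The equation has 2 distinct real irrational roots.

Discriminant = 145, 2 distinct real irrational roots


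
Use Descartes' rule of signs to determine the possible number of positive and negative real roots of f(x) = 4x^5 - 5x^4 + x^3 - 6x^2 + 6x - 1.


Descartes' rule of signs:

For positive roots, count sign changes in f(x) = 4x^5 - 5x^4 + x^3 - 6x^2 + 6x - 1:
Signs of coefficients: +, -, +, -, +, -
Number of sign changes: 5
Possible positive real roots: 5, 3, 1

For negative roots, examine f(-x) = -4x^5 - 5x^4 - x^3 - 6x^2 - 6x - 1:
Signs of coefficients: -, -, -, -, -, -
Number of sign changes: 0
Possible negative real roots: 0

Positive roots: 5 or 3 or 1; Negative roots: 0


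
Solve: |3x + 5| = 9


An absolute value equation |expr| = 9 gives two cases:
Case 1: 3x + 5 = 9
  3x = 4, so x = 4/3
Case 2: 3x + 5 = -9
  3x = -14, so x = -14/3

x = -14/3, x = 4/3


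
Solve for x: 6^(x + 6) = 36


Express both sides with the same base.
36 = 6^2
Since the bases match, equate exponents: x + 6 = 2
So x = 2 - (6) = -4

x = -4


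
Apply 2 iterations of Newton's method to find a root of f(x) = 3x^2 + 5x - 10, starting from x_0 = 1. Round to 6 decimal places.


Newton's method: x_(n+1) = x_n - f(x_n)/f'(x_n)
f(x) = 3x^2 + 5x - 10
f'(x) = 6x + 5

Iteration 1:
  f(1.000000) = -2.000000
  f'(1.000000) = 11.000000
  x_1 = 1.000000 - (-2.000000)/(11.000000) = 1.181818

Iteration 2:
  f(1.181818) = 0.099174
  f'(1.181818) = 12.090909
  x_2 = 1.181818 - (0.099174)/(12.090909) = 1.173616

x_2 = 1.173616


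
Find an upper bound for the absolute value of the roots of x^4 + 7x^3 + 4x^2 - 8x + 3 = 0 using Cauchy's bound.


Cauchy's bound: all roots r satisfy |r| <= 1 + max(|a_i/a_n|) for i = 0,...,n-1
where a_n is the leading coefficient.

Coefficients: [1, 7, 4, -8, 3]
Leading coefficient a_n = 1
Ratios |a_i/a_n|: 7, 4, 8, 3
Maximum ratio: 8
Cauchy's bound: |r| <= 1 + 8 = 9

Upper bound = 9


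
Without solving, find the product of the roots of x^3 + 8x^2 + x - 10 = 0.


By Vieta's formulas for x^3 + bx^2 + cx + d = 0:
  r1 + r2 + r3 = -b/a = -8
  r1*r2 + r1*r3 + r2*r3 = c/a = 1
  r1*r2*r3 = -d/a = 10


Product = 10


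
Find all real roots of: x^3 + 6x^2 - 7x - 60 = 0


Let p(x) = x^3 + 6x^2 - 7x - 60. By the rational root theorem (leading coefficient 1), any rational root is an integer divisor of 60: try ±1, ±2, ... in turn.
Test x = 1: value = -60 ≠ 0.
Test x = -1: value = -48 ≠ 0.
Test x = 2: value = -42 ≠ 0.
Test x = -2: value = -30 ≠ 0.
Test x = 3: value = 0 ✓, so (x - 3) is a factor.
Synthetic division by (x - 3): bring down 1; 1(3) + 6 = 9; 9(3) - 7 = 20; 20(3) - 60 = 0 → quotient x^2 + 9x + 20, remainder 0.
Solve the quadratic x^2 + 9x + 20 = 0: discriminant = 9^2 - 4(1)(20) = 81 - 80 = 1.
sqrt(1) = 1, so x = (-9 ± 1)/2: x = -4 or x = -5.

x = -5, x = -4, x = 3


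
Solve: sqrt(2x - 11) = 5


Square both sides: 2x - 11 = 5^2 = 25
2x = 25 + 11 = 36
x = 18
Check: sqrt(2*18 - 11) = sqrt(25) = 5 ✓

x = 18


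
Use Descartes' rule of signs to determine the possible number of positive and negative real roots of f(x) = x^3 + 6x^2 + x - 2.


Descartes' rule of signs:

For positive roots, count sign changes in f(x) = x^3 + 6x^2 + x - 2:
Signs of coefficients: +, +, +, -
Number of sign changes: 1
Possible positive real roots: 1

For negative roots, examine f(-x) = -x^3 + 6x^2 - x - 2:
Signs of coefficients: -, +, -, -
Number of sign changes: 2
Possible negative real roots: 2, 0

Positive roots: 1; Negative roots: 2 or 0


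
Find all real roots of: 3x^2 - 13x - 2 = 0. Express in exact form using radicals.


Using the quadratic formula: x = (-b ± sqrt(b^2 - 4ac)) / (2a)
Here a = 3, b = -13, c = -2
Discriminant = b^2 - 4ac = (-13)^2 - 4(3)(-2) = 169 + 24 = 193
Since discriminant = 193 > 0, there are two real roots.
x = (13 ± sqrt(193)) / 6
Numerically: x ≈ 4.4821 or x ≈ -0.1487

x = (13 + sqrt(193)) / 6 or x = (13 - sqrt(193)) / 6


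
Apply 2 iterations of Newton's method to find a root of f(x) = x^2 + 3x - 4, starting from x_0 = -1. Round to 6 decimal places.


Newton's method: x_(n+1) = x_n - f(x_n)/f'(x_n)
f(x) = x^2 + 3x - 4
f'(x) = 2x + 3

Iteration 1:
  f(-1.000000) = -6.000000
  f'(-1.000000) = 1.000000
  x_1 = -1.000000 - (-6.000000)/(1.000000) = 5.000000

Iteration 2:
  f(5.000000) = 36.000000
  f'(5.000000) = 13.000000
  x_2 = 5.000000 - (36.000000)/(13.000000) = 2.230769

x_2 = 2.230769


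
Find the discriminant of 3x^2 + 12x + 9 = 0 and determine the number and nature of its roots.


For ax^2 + bx + c = 0, discriminant D = b^2 - 4ac
Here a = 3, b = 12, c = 9
D = (12)^2 - 4(3)(9) = 144 - 108 = 36

D = 36 > 0 and is a perfect square (sqrt = 6)
The equation has 2 distinct real rational roots.

Discriminant = 36, 2 distinct real rational roots


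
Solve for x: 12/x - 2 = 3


Subtract -2 from both sides: 12/x = 5
Multiply both sides by x: 12 = 5 * x
Divide by 5: x = 12/5

x = 12/5


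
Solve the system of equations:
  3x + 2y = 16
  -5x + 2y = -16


Using Cramer's rule:
Determinant D = (3)(2) - (-5)(2) = 6 + 10 = 16
Dx = (16)(2) - (-16)(2) = 32 + 32 = 64
Dy = (3)(-16) - (-5)(16) = -48 + 80 = 32
x = Dx/D = 64/16 = 4
y = Dy/D = 32/16 = 2

x = 4, y = 2


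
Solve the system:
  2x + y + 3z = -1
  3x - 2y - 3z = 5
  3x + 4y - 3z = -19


Using Cramer's rule. Expand each determinant along the first row.
D  = 2*[(-2)*(-3) - (-3)*4] - 1*[3*(-3) - (-3)*3] + 3*[3*4 - (-2)*3]
  = 2*(18) - 1*(0) + 3*(18) = 90
Dx = (-1)*[(-2)*(-3) - (-3)*4] - 1*[5*(-3) - (-3)*(-19)] + 3*[5*4 - (-2)*(-19)]
  = (-1)*(18) - 1*(-72) + 3*(-18) = 0
Dy = 2*[5*(-3) - (-3)*(-19)] - (-1)*[3*(-3) - (-3)*3] + 3*[3*(-19) - 5*3]
  = 2*(-72) - (-1)*(0) + 3*(-72) = -360
Dz = 2*[(-2)*(-19) - 5*4] - 1*[3*(-19) - 5*3] + (-1)*[3*4 - (-2)*3]
  = 2*(18) - 1*(-72) + (-1)*(18) = 90
x = Dx/D = 0/90 = 0, y = Dy/D = -360/90 = -4, z = Dz/D = 90/90 = 1
Check eq1: (2)(0) + (1)(-4) + (3)(1) = -1 = -1 ✓
Check eq2: (3)(0) + (-2)(-4) + (-3)(1) = 5 = 5 ✓
Check eq3: (3)(0) + (4)(-4) + (-3)(1) = -19 = -19 ✓

x = 0, y = -4, z = 1


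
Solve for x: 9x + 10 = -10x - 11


Starting with: 9x + 10 = -10x - 11
Move all x terms to left: (9 + 10)x = -11 - 10
Simplify: 19x = -21
Divide both sides by 19: x = -21/19

x = -21/19


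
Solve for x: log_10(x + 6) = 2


Convert to exponential form: x + 6 = 10^2 = 100
x = 100 - 6 = 94
Check: log_10(94 + 6) = log_10(100) = log_10(100) = 2 ✓

x = 94


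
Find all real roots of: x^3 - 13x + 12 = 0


Let p(x) = x^3 - 13x + 12. By the rational root theorem (leading coefficient 1), any rational root is an integer divisor of 12: try ±1, ±2, ... in turn.
Test x = 1: value = 0 ✓, so (x - 1) is a factor.
Synthetic division by (x - 1): bring down 1; 1(1) + 0 = 1; 1(1) - 13 = -12; (-12)(1) + 12 = 0 → quotient x^2 + x - 12, remainder 0.
Solve the quadratic x^2 + x - 12 = 0: discriminant = 1^2 - 4(1)(-12) = 1 + 48 = 49.
sqrt(49) = 7, so x = (-1 ± 7)/2: x = 3 or x = -4.

x = -4, x = 1, x = 3


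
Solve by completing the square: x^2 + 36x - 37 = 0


Start: x^2 + 36x - 37 = 0
Move constant: x^2 + 36x = 37
Half of 36 is 18, squared is 324
Add 324 to both sides: x^2 + 36x + 324 = 361
(x + 18)^2 = 361
x + 18 = ±19
x = -18 + 19 = 1 or x = -18 - 19 = -37

x = -37, x = 1


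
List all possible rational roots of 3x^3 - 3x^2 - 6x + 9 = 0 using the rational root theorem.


Rational root theorem: possible roots are ±p/q where:
  p divides the constant term (9): p ∈ {1, 3, 9}
  q divides the leading coefficient (3): q ∈ {1, 3}

All possible rational roots: -9, -3, -1, -1/3, 1/3, 1, 3, 9

-9, -3, -1, -1/3, 1/3, 1, 3, 9


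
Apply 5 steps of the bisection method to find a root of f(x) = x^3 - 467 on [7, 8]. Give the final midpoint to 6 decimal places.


f(x) = x^3 - 467
f(7) = -124 < 0
f(8) = 45 > 0

Step 1: midpoint = (7.000000 + 8.000000)/2 = 7.500000
  f(7.500000) = -45.125000
  f(mid) < 0, so root is in [7.500000, 8.000000]

Step 2: midpoint = (7.500000 + 8.000000)/2 = 7.750000
  f(7.750000) = -1.515625
  f(mid) < 0, so root is in [7.750000, 8.000000]

Step 3: midpoint = (7.750000 + 8.000000)/2 = 7.875000
  f(7.875000) = 21.373047
  f(mid) > 0, so root is in [7.750000, 7.875000]

Step 4: midpoint = (7.750000 + 7.875000)/2 = 7.812500
  f(7.812500) = 9.837158
  f(mid) > 0, so root is in [7.750000, 7.812500]

Step 5: midpoint = (7.750000 + 7.812500)/2 = 7.781250
  f(7.781250) = 4.137970
  f(mid) > 0, so root is in [7.750000, 7.781250]

midpoint = 7.781250


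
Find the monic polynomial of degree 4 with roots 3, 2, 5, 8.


A monic polynomial with roots 3, 2, 5, 8 is:
p(x) = (x - 3)(x - 2)(x - 5)(x - 8)
After multiplying by (x - 3): x - 3
After multiplying by (x - 2): x^2 - 5x + 6
After multiplying by (x - 5): x^3 - 10x^2 + 31x - 30
After multiplying by (x - 8): x^4 - 18x^3 + 111x^2 - 278x + 240

x^4 - 18x^3 + 111x^2 - 278x + 240


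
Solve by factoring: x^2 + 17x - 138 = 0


We need two numbers that multiply to -138 and add to 17.
Those numbers are -6 and 23 (since (-6) * 23 = -138 and (-6) + 23 = 17).
So x^2 + 17x - 138 = (x - 6)(x + 23) = 0
Setting each factor to zero: x = 6 or x = -23

x = -23, x = 6


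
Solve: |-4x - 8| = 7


An absolute value equation |expr| = 7 gives two cases:
Case 1: -4x - 8 = 7
  -4x = 15, so x = -15/4
Case 2: -4x - 8 = -7
  -4x = 1, so x = -1/4

x = -15/4, x = -1/4


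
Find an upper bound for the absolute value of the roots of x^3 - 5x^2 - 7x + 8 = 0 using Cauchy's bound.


Cauchy's bound: all roots r satisfy |r| <= 1 + max(|a_i/a_n|) for i = 0,...,n-1
where a_n is the leading coefficient.

Coefficients: [1, -5, -7, 8]
Leading coefficient a_n = 1
Ratios |a_i/a_n|: 5, 7, 8
Maximum ratio: 8
Cauchy's bound: |r| <= 1 + 8 = 9

Upper bound = 9


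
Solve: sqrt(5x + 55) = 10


Square both sides: 5x + 55 = 10^2 = 100
5x = 100 - 55 = 45
x = 9
Check: sqrt(5*9 + 55) = sqrt(100) = 10 ✓

x = 9


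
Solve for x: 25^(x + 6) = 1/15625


Express both sides with the same base.
1/15625 = 25^(-3)
Since the bases match, equate exponents: x + 6 = -3
So x = -3 - (6) = -9

x = -9


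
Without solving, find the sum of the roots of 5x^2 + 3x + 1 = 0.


By Vieta's formulas for ax^2 + bx + c = 0:
  Sum of roots = -b/a
  Product of roots = c/a

Here a = 5, b = 3, c = 1
Sum = -(3)/5 = -3/5
Product = 1/5 = 1/5

Sum = -3/5


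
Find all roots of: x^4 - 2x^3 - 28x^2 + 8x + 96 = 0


Let p(x) = x^4 - 2x^3 - 28x^2 + 8x + 96. By the rational root theorem (leading coefficient 1), any rational root is an integer divisor of 96: try ±1, ±2, ... in turn.
Test x = 1: value = 75 ≠ 0.
Test x = -1: value = 63 ≠ 0.
Test x = 2: value = 0 ✓, so (x - 2) is a factor.
Synthetic division by (x - 2): bring down 1; 1(2) - 2 = 0; 0(2) - 28 = -28; (-28)(2) + 8 = -48; (-48)(2) + 96 = 0 → quotient x^3 - 28x - 48, remainder 0.
Continue with the quotient x^3 - 28x - 48 (candidates must divide 48; re-test x = 2 first in case it repeats).
Test x = 2: value = -96 ≠ 0.
Test x = -2: value = 0 ✓, so (x + 2) is a factor.
Synthetic division by (x + 2): bring down 1; 1(-2) + 0 = -2; (-2)(-2) - 28 = -24; (-24)(-2) - 48 = 0 → quotient x^2 - 2x - 24, remainder 0.
Solve the quadratic x^2 - 2x - 24 = 0: discriminant = (-2)^2 - 4(1)(-24) = 4 + 96 = 100.
sqrt(100) = 10, so x = (2 ± 10)/2: x = 6 or x = -4.
Collecting all roots found:

x = -4, x = -2, x = 2, x = 6


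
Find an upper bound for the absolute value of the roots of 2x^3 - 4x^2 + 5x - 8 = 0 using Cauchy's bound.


Cauchy's bound: all roots r satisfy |r| <= 1 + max(|a_i/a_n|) for i = 0,...,n-1
where a_n is the leading coefficient.

Coefficients: [2, -4, 5, -8]
Leading coefficient a_n = 2
Ratios |a_i/a_n|: 2, 5/2, 4
Maximum ratio: 4
Cauchy's bound: |r| <= 1 + 4 = 5

Upper bound = 5


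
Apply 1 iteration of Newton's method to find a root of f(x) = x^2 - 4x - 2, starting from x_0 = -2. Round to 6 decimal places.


Newton's method: x_(n+1) = x_n - f(x_n)/f'(x_n)
f(x) = x^2 - 4x - 2
f'(x) = 2x - 4

Iteration 1:
  f(-2.000000) = 10.000000
  f'(-2.000000) = -8.000000
  x_1 = -2.000000 - (10.000000)/(-8.000000) = -0.750000

x_1 = -0.750000


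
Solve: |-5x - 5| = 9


An absolute value equation |expr| = 9 gives two cases:
Case 1: -5x - 5 = 9
  -5x = 14, so x = -14/5
Case 2: -5x - 5 = -9
  -5x = -4, so x = 4/5

x = -14/5, x = 4/5


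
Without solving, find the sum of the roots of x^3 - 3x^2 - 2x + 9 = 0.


By Vieta's formulas for x^3 + bx^2 + cx + d = 0:
  r1 + r2 + r3 = -b/a = 3
  r1*r2 + r1*r3 + r2*r3 = c/a = -2
  r1*r2*r3 = -d/a = -9


Sum = 3


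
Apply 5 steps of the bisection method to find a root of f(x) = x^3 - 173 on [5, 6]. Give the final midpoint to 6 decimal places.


f(x) = x^3 - 173
f(5) = -48 < 0
f(6) = 43 > 0

Step 1: midpoint = (5.000000 + 6.000000)/2 = 5.500000
  f(5.500000) = -6.625000
  f(mid) < 0, so root is in [5.500000, 6.000000]

Step 2: midpoint = (5.500000 + 6.000000)/2 = 5.750000
  f(5.750000) = 17.109375
  f(mid) > 0, so root is in [5.500000, 5.750000]

Step 3: midpoint = (5.500000 + 5.750000)/2 = 5.625000
  f(5.625000) = 4.978516
  f(mid) > 0, so root is in [5.500000, 5.625000]

Step 4: midpoint = (5.500000 + 5.625000)/2 = 5.562500
  f(5.562500) = -0.888428
  f(mid) < 0, so root is in [5.562500, 5.625000]

Step 5: midpoint = (5.562500 + 5.625000)/2 = 5.593750
  f(5.593750) = 2.028656
  f(mid) > 0, so root is in [5.562500, 5.593750]

midpoint = 5.593750


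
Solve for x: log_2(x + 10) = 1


Convert to exponential form: x + 10 = 2^1 = 2
x = 2 - 10 = -8
Check: log_2(-8 + 10) = log_2(2) = log_2(2) = 1 ✓

x = -8


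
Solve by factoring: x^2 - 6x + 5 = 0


We need two numbers that multiply to 5 and add to -6.
Those numbers are -1 and -5 (since (-1) * (-5) = 5 and (-1) + (-5) = -6).
So x^2 - 6x + 5 = (x - 1)(x - 5) = 0
Setting each factor to zero: x = 1 or x = 5

x = 1, x = 5


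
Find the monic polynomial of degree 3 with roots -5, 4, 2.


A monic polynomial with roots -5, 4, 2 is:
p(x) = (x + 5)(x - 4)(x - 2)
After multiplying by (x + 5): x + 5
After multiplying by (x - 4): x^2 + x - 20
After multiplying by (x - 2): x^3 - x^2 - 22x + 40

x^3 - x^2 - 22x + 40


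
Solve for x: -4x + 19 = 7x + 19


Starting with: -4x + 19 = 7x + 19
Move all x terms to left: (-4 - 7)x = 19 - 19
Simplify: -11x = 0
Divide both sides by -11: x = 0

x = 0


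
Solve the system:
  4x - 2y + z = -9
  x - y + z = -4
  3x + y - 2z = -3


Using Cramer's rule. Expand each determinant along the first row.
D  = 4*[(-1)*(-2) - 1*1] - (-2)*[1*(-2) - 1*3] + 1*[1*1 - (-1)*3]
  = 4*(1) - (-2)*(-5) + 1*(4) = -2
Dx = (-9)*[(-1)*(-2) - 1*1] - (-2)*[(-4)*(-2) - 1*(-3)] + 1*[(-4)*1 - (-1)*(-3)]
  = (-9)*(1) - (-2)*(11) + 1*(-7) = 6
Dy = 4*[(-4)*(-2) - 1*(-3)] - (-9)*[1*(-2) - 1*3] + 1*[1*(-3) - (-4)*3]
  = 4*(11) - (-9)*(-5) + 1*(9) = 8
Dz = 4*[(-1)*(-3) - (-4)*1] - (-2)*[1*(-3) - (-4)*3] + (-9)*[1*1 - (-1)*3]
  = 4*(7) - (-2)*(9) + (-9)*(4) = 10
x = Dx/D = 6/-2 = -3, y = Dy/D = 8/-2 = -4, z = Dz/D = 10/-2 = -5
Check eq1: (4)(-3) + (-2)(-4) + (1)(-5) = -9 = -9 ✓
Check eq2: (1)(-3) + (-1)(-4) + (1)(-5) = -4 = -4 ✓
Check eq3: (3)(-3) + (1)(-4) + (-2)(-5) = -3 = -3 ✓

x = -3, y = -4, z = -5


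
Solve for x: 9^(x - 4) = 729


Express both sides with the same base.
729 = 9^3
Since the bases match, equate exponents: x - 4 = 3
So x = 3 - (-4) = 7

x = 7


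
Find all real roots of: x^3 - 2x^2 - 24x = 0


The constant term is 0, so x = 0 is a root. Factor out x:
  x(x^2 - 2x - 24) = 0
Solve the quadratic x^2 - 2x - 24 = 0: discriminant = (-2)^2 - 4(1)(-24) = 4 + 96 = 100.
sqrt(100) = 10, so x = (2 ± 10)/2: x = 6 or x = -4.

x = -4, x = 0, x = 6


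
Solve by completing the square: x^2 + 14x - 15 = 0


Start: x^2 + 14x - 15 = 0
Move constant: x^2 + 14x = 15
Half of 14 is 7, squared is 49
Add 49 to both sides: x^2 + 14x + 49 = 64
(x + 7)^2 = 64
x + 7 = ±8
x = -7 + 8 = 1 or x = -7 - 8 = -15

x = -15, x = 1


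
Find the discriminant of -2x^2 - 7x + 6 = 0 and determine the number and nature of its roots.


For ax^2 + bx + c = 0, discriminant D = b^2 - 4ac
Here a = -2, b = -7, c = 6
D = (-7)^2 - 4(-2)(6) = 49 + 48 = 97

D = 97 > 0 but not a perfect square
The equation has 2 distinct real irrational roots.

Discriminant = 97, 2 distinct real irrational roots


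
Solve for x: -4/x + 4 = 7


Subtract 4 from both sides: -4/x = 3
Multiply both sides by x: -4 = 3 * x
Divide by 3: x = -4/3

x = -4/3


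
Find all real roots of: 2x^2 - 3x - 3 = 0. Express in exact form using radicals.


Using the quadratic formula: x = (-b ± sqrt(b^2 - 4ac)) / (2a)
Here a = 2, b = -3, c = -3
Discriminant = b^2 - 4ac = (-3)^2 - 4(2)(-3) = 9 + 24 = 33
Since discriminant = 33 > 0, there are two real roots.
x = (3 ± sqrt(33)) / 4
Numerically: x ≈ 2.1861 or x ≈ -0.6861

x = (3 + sqrt(33)) / 4 or x = (3 - sqrt(33)) / 4


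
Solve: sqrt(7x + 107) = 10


Square both sides: 7x + 107 = 10^2 = 100
7x = 100 - 107 = -7
x = -1
Check: sqrt(7*(-1) + 107) = sqrt(100) = 10 ✓

x = -1


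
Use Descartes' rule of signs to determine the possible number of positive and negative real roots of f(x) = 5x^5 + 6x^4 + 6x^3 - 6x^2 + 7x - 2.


Descartes' rule of signs:

For positive roots, count sign changes in f(x) = 5x^5 + 6x^4 + 6x^3 - 6x^2 + 7x - 2:
Signs of coefficients: +, +, +, -, +, -
Number of sign changes: 3
Possible positive real roots: 3, 1

For negative roots, examine f(-x) = -5x^5 + 6x^4 - 6x^3 - 6x^2 - 7x - 2:
Signs of coefficients: -, +, -, -, -, -
Number of sign changes: 2
Possible negative real roots: 2, 0

Positive roots: 3 or 1; Negative roots: 2 or 0


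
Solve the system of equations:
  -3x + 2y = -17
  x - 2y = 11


Using Cramer's rule:
Determinant D = (-3)(-2) - (1)(2) = 6 - 2 = 4
Dx = (-17)(-2) - (11)(2) = 34 - 22 = 12
Dy = (-3)(11) - (1)(-17) = -33 + 17 = -16
x = Dx/D = 12/4 = 3
y = Dy/D = -16/4 = -4

x = 3, y = -4


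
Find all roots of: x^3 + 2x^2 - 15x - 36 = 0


Let p(x) = x^3 + 2x^2 - 15x - 36. By the rational root theorem (leading coefficient 1), any rational root is an integer divisor of 36: try ±1, ±2, ... in turn.
Test x = 1: value = -48 ≠ 0.
Test x = -1: value = -20 ≠ 0.
Test x = 2: value = -50 ≠ 0.
Test x = -2: value = -6 ≠ 0.
Test x = 3: value = -36 ≠ 0.
Test x = -3: value = 0 ✓, so (x + 3) is a factor.
Synthetic division by (x + 3): bring down 1; 1(-3) + 2 = -1; (-1)(-3) - 15 = -12; (-12)(-3) - 36 = 0 → quotient x^2 - x - 12, remainder 0.
Solve the quadratic x^2 - x - 12 = 0: discriminant = (-1)^2 - 4(1)(-12) = 1 + 48 = 49.
sqrt(49) = 7, so x = (1 ± 7)/2: x = 4 or x = -3.
Collecting all roots found:

x = -3 (multiplicity 2), x = 4


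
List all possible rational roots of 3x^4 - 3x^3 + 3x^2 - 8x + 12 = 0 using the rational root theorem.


Rational root theorem: possible roots are ±p/q where:
  p divides the constant term (12): p ∈ {1, 2, 3, 4, 6, 12}
  q divides the leading coefficient (3): q ∈ {1, 3}

All possible rational roots: -12, -6, -4, -3, -2, -4/3, -1, -2/3, -1/3, 1/3, 2/3, 1, 4/3, 2, 3, 4, 6, 12

-12, -6, -4, -3, -2, -4/3, -1, -2/3, -1/3, 1/3, 2/3, 1, 4/3, 2, 3, 4, 6, 12


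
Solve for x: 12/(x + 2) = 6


Multiply both sides by (x + 2): 12 = 6(x + 2)
Distribute: 12 = 6x + 12
6x = 12 - 12 = 0
x = 0

x = 0


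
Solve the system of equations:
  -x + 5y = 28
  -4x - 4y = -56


Using Cramer's rule:
Determinant D = (-1)(-4) - (-4)(5) = 4 + 20 = 24
Dx = (28)(-4) - (-56)(5) = -112 + 280 = 168
Dy = (-1)(-56) - (-4)(28) = 56 + 112 = 168
x = Dx/D = 168/24 = 7
y = Dy/D = 168/24 = 7

x = 7, y = 7


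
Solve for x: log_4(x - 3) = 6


Convert to exponential form: x - 3 = 4^6 = 4096
x = 4096 + 3 = 4099
Check: log_4(4099 - 3) = log_4(4096) = log_4(4096) = 6 ✓

x = 4099


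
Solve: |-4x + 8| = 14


An absolute value equation |expr| = 14 gives two cases:
Case 1: -4x + 8 = 14
  -4x = 6, so x = -3/2
Case 2: -4x + 8 = -14
  -4x = -22, so x = 11/2

x = -3/2, x = 11/2


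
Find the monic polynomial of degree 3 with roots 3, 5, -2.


A monic polynomial with roots 3, 5, -2 is:
p(x) = (x - 3)(x - 5)(x + 2)
After multiplying by (x - 3): x - 3
After multiplying by (x - 5): x^2 - 8x + 15
After multiplying by (x + 2): x^3 - 6x^2 - x + 30

x^3 - 6x^2 - x + 30


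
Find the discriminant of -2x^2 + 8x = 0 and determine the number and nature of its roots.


For ax^2 + bx + c = 0, discriminant D = b^2 - 4ac
Here a = -2, b = 8, c = 0
D = (8)^2 - 4(-2)(0) = 64 - 0 = 64

D = 64 > 0 and is a perfect square (sqrt = 8)
The equation has 2 distinct real rational roots.

Discriminant = 64, 2 distinct real rational roots


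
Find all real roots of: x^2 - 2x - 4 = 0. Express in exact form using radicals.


Using the quadratic formula: x = (-b ± sqrt(b^2 - 4ac)) / (2a)
Here a = 1, b = -2, c = -4
Discriminant = b^2 - 4ac = (-2)^2 - 4(1)(-4) = 4 + 16 = 20
Since discriminant = 20 > 0, there are two real roots.
x = (2 ± 2*sqrt(5)) / 2
Simplifying: x = 1 ± sqrt(5)
Numerically: x ≈ 3.2361 or x ≈ -1.2361

x = 1 + sqrt(5) or x = 1 - sqrt(5)


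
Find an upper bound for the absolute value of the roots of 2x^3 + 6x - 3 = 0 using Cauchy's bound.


Cauchy's bound: all roots r satisfy |r| <= 1 + max(|a_i/a_n|) for i = 0,...,n-1
where a_n is the leading coefficient.

Coefficients: [2, 0, 6, -3]
Leading coefficient a_n = 2
Ratios |a_i/a_n|: 0, 3, 3/2
Maximum ratio: 3
Cauchy's bound: |r| <= 1 + 3 = 4

Upper bound = 4


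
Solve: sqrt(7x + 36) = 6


Square both sides: 7x + 36 = 6^2 = 36
7x = 36 - 36 = 0
x = 0
Check: sqrt(7*0 + 36) = sqrt(36) = 6 ✓

x = 0


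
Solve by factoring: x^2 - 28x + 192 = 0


We need two numbers that multiply to 192 and add to -28.
Those numbers are -12 and -16 (since (-12) * (-16) = 192 and (-12) + (-16) = -28).
So x^2 - 28x + 192 = (x - 12)(x - 16) = 0
Setting each factor to zero: x = 12 or x = 16

x = 12, x = 16


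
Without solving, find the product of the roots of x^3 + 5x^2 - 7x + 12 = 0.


By Vieta's formulas for x^3 + bx^2 + cx + d = 0:
  r1 + r2 + r3 = -b/a = -5
  r1*r2 + r1*r3 + r2*r3 = c/a = -7
  r1*r2*r3 = -d/a = -12


Product = -12


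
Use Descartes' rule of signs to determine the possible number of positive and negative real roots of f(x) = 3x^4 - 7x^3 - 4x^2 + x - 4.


Descartes' rule of signs:

For positive roots, count sign changes in f(x) = 3x^4 - 7x^3 - 4x^2 + x - 4:
Signs of coefficients: +, -, -, +, -
Number of sign changes: 3
Possible positive real roots: 3, 1

For negative roots, examine f(-x) = 3x^4 + 7x^3 - 4x^2 - x - 4:
Signs of coefficients: +, +, -, -, -
Number of sign changes: 1
Possible negative real roots: 1

Positive roots: 3 or 1; Negative roots: 1


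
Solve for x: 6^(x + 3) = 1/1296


Express both sides with the same base.
1/1296 = 6^(-4)
Since the bases match, equate exponents: x + 3 = -4
So x = -4 - (3) = -7

x = -7


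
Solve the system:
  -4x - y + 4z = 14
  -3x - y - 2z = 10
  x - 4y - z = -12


Using Cramer's rule. Expand each determinant along the first row.
D  = (-4)*[(-1)*(-1) - (-2)*(-4)] - (-1)*[(-3)*(-1) - (-2)*1] + 4*[(-3)*(-4) - (-1)*1]
  = (-4)*(-7) - (-1)*(5) + 4*(13) = 85
Dx = 14*[(-1)*(-1) - (-2)*(-4)] - (-1)*[10*(-1) - (-2)*(-12)] + 4*[10*(-4) - (-1)*(-12)]
  = 14*(-7) - (-1)*(-34) + 4*(-52) = -340
Dy = (-4)*[10*(-1) - (-2)*(-12)] - 14*[(-3)*(-1) - (-2)*1] + 4*[(-3)*(-12) - 10*1]
  = (-4)*(-34) - 14*(5) + 4*(26) = 170
Dz = (-4)*[(-1)*(-12) - 10*(-4)] - (-1)*[(-3)*(-12) - 10*1] + 14*[(-3)*(-4) - (-1)*1]
  = (-4)*(52) - (-1)*(26) + 14*(13) = 0
x = Dx/D = -340/85 = -4, y = Dy/D = 170/85 = 2, z = Dz/D = 0/85 = 0
Check eq1: (-4)(-4) + (-1)(2) + (4)(0) = 14 = 14 ✓
Check eq2: (-3)(-4) + (-1)(2) + (-2)(0) = 10 = 10 ✓
Check eq3: (1)(-4) + (-4)(2) + (-1)(0) = -12 = -12 ✓

x = -4, y = 2, z = 0


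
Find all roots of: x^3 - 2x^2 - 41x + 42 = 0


Let p(x) = x^3 - 2x^2 - 41x + 42. By the rational root theorem (leading coefficient 1), any rational root is an integer divisor of 42: try ±1, ±2, ... in turn.
Test x = 1: value = 0 ✓, so (x - 1) is a factor.
Synthetic division by (x - 1): bring down 1; 1(1) - 2 = -1; (-1)(1) - 41 = -42; (-42)(1) + 42 = 0 → quotient x^2 - x - 42, remainder 0.
Solve the quadratic x^2 - x - 42 = 0: discriminant = (-1)^2 - 4(1)(-42) = 1 + 168 = 169.
sqrt(169) = 13, so x = (1 ± 13)/2: x = 7 or x = -6.
Collecting all roots found:

x = -6, x = 1, x = 7


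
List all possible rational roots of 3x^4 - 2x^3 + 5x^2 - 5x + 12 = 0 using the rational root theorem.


Rational root theorem: possible roots are ±p/q where:
  p divides the constant term (12): p ∈ {1, 2, 3, 4, 6, 12}
  q divides the leading coefficient (3): q ∈ {1, 3}

All possible rational roots: -12, -6, -4, -3, -2, -4/3, -1, -2/3, -1/3, 1/3, 2/3, 1, 4/3, 2, 3, 4, 6, 12

-12, -6, -4, -3, -2, -4/3, -1, -2/3, -1/3, 1/3, 2/3, 1, 4/3, 2, 3, 4, 6, 12


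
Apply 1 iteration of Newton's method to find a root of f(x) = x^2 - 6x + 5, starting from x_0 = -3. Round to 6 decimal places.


Newton's method: x_(n+1) = x_n - f(x_n)/f'(x_n)
f(x) = x^2 - 6x + 5
f'(x) = 2x - 6

Iteration 1:
  f(-3.000000) = 32.000000
  f'(-3.000000) = -12.000000
  x_1 = -3.000000 - (32.000000)/(-12.000000) = -0.333333

x_1 = -0.333333


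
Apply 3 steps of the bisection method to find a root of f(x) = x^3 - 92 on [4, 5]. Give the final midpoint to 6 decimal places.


f(x) = x^3 - 92
f(4) = -28 < 0
f(5) = 33 > 0

Step 1: midpoint = (4.000000 + 5.000000)/2 = 4.500000
  f(4.500000) = -0.875000
  f(mid) < 0, so root is in [4.500000, 5.000000]

Step 2: midpoint = (4.500000 + 5.000000)/2 = 4.750000
  f(4.750000) = 15.171875
  f(mid) > 0, so root is in [4.500000, 4.750000]

Step 3: midpoint = (4.500000 + 4.750000)/2 = 4.625000
  f(4.625000) = 6.931641
  f(mid) > 0, so root is in [4.500000, 4.625000]

midpoint = 4.625000


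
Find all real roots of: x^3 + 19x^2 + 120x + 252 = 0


Let p(x) = x^3 + 19x^2 + 120x + 252. By the rational root theorem (leading coefficient 1), any rational root is an integer divisor of 252: try ±1, ±2, ... in turn.
Test x = 1: value = 392 ≠ 0.
Test x = -1: value = 150 ≠ 0.
Test x = 2: value = 576 ≠ 0.
Test x = -2: value = 80 ≠ 0.
Test x = 3: value = 810 ≠ 0.
Test x = -3: value = 36 ≠ 0.
Test x = 4: value = 1100 ≠ 0.
Test x = -4: value = 12 ≠ 0.
Test x = 6: value = 1872 ≠ 0.
Test x = -6: value = 0 ✓, so (x + 6) is a factor.
Synthetic division by (x + 6): bring down 1; 1(-6) + 19 = 13; 13(-6) + 120 = 42; 42(-6) + 252 = 0 → quotient x^2 + 13x + 42, remainder 0.
Solve the quadratic x^2 + 13x + 42 = 0: discriminant = 13^2 - 4(1)(42) = 169 - 168 = 1.
sqrt(1) = 1, so x = (-13 ± 1)/2: x = -6 or x = -7.

x = -7, x = -6 (multiplicity 2)


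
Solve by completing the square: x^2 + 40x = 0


Start: x^2 + 40x + 0 = 0
Move constant: x^2 + 40x = 0
Half of 40 is 20, squared is 400
Add 400 to both sides: x^2 + 40x + 400 = 400
(x + 20)^2 = 400
x + 20 = ±20
x = -20 + 20 = 0 or x = -20 - 20 = -40

x = -40, x = 0


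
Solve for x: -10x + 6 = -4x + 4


Starting with: -10x + 6 = -4x + 4
Move all x terms to left: (-10 + 4)x = 4 - 6
Simplify: -6x = -2
Divide both sides by -6: x = 1/3

x = 1/3


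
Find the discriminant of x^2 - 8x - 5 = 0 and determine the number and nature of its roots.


For ax^2 + bx + c = 0, discriminant D = b^2 - 4ac
Here a = 1, b = -8, c = -5
D = (-8)^2 - 4(1)(-5) = 64 + 20 = 84

D = 84 > 0 but not a perfect square
The equation has 2 distinct real irrational roots.

Discriminant = 84, 2 distinct real irrational roots


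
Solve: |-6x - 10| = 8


An absolute value equation |expr| = 8 gives two cases:
Case 1: -6x - 10 = 8
  -6x = 18, so x = -3
Case 2: -6x - 10 = -8
  -6x = 2, so x = -1/3

x = -3, x = -1/3


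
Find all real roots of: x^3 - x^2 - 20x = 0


The constant term is 0, so x = 0 is a root. Factor out x:
  x(x^2 - x - 20) = 0
Solve the quadratic x^2 - x - 20 = 0: discriminant = (-1)^2 - 4(1)(-20) = 1 + 80 = 81.
sqrt(81) = 9, so x = (1 ± 9)/2: x = 5 or x = -4.

x = -4, x = 0, x = 5


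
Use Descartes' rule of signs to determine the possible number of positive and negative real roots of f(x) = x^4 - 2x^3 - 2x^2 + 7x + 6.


Descartes' rule of signs:

For positive roots, count sign changes in f(x) = x^4 - 2x^3 - 2x^2 + 7x + 6:
Signs of coefficients: +, -, -, +, +
Number of sign changes: 2
Possible positive real roots: 2, 0

For negative roots, examine f(-x) = x^4 + 2x^3 - 2x^2 - 7x + 6:
Signs of coefficients: +, +, -, -, +
Number of sign changes: 2
Possible negative real roots: 2, 0

Positive roots: 2 or 0; Negative roots: 2 or 0


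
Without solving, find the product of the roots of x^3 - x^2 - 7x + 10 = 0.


By Vieta's formulas for x^3 + bx^2 + cx + d = 0:
  r1 + r2 + r3 = -b/a = 1
  r1*r2 + r1*r3 + r2*r3 = c/a = -7
  r1*r2*r3 = -d/a = -10


Product = -10
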